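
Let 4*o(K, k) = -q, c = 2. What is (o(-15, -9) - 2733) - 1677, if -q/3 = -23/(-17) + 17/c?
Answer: -598755/136 ≈ -4402.6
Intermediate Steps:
q = -1005/34 (q = -3*(-23/(-17) + 17/2) = -3*(-23*(-1/17) + 17*(½)) = -3*(23/17 + 17/2) = -3*335/34 = -1005/34 ≈ -29.559)
o(K, k) = 1005/136 (o(K, k) = (-1*(-1005/34))/4 = (¼)*(1005/34) = 1005/136)
(o(-15, -9) - 2733) - 1677 = (1005/136 - 2733) - 1677 = -370683/136 - 1677 = -598755/136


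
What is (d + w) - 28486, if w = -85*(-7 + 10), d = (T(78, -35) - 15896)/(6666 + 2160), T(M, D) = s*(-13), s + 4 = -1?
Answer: -84561299/2942 ≈ -28743.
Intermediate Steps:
s = -5 (s = -4 - 1 = -5)
T(M, D) = 65 (T(M, D) = -5*(-13) = 65)
d = -5277/2942 (d = (65 - 15896)/(6666 + 2160) = -15831/8826 = -15831*1/8826 = -5277/2942 ≈ -1.7937)
w = -255 (w = -85*3 = -255)
(d + w) - 28486 = (-5277/2942 - 255) - 28486 = -755487/2942 - 28486 = -84561299/2942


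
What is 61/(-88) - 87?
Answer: -7717/88 ≈ -87.693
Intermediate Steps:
61/(-88) - 87 = -1/88*61 - 87 = -61/88 - 87 = -7717/88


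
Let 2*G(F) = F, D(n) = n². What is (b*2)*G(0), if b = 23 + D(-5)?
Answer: 0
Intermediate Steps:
G(F) = F/2
b = 48 (b = 23 + (-5)² = 23 + 25 = 48)
(b*2)*G(0) = (48*2)*((½)*0) = 96*0 = 0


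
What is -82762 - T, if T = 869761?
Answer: -952523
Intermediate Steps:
-82762 - T = -82762 - 1*869761 = -82762 - 869761 = -952523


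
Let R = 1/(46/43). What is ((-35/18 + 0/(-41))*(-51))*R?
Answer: 25585/276 ≈ 92.699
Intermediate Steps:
R = 43/46 (R = 1/(46*(1/43)) = 1/(46/43) = 43/46 ≈ 0.93478)
((-35/18 + 0/(-41))*(-51))*R = ((-35/18 + 0/(-41))*(-51))*(43/46) = ((-35*1/18 + 0*(-1/41))*(-51))*(43/46) = ((-35/18 + 0)*(-51))*(43/46) = -35/18*(-51)*(43/46) = (595/6)*(43/46) = 25585/276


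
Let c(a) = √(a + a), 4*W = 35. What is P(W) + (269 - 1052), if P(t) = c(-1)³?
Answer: -783 - 2*I*√2 ≈ -783.0 - 2.8284*I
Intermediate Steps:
W = 35/4 (W = (¼)*35 = 35/4 ≈ 8.7500)
c(a) = √2*√a (c(a) = √(2*a) = √2*√a)
P(t) = -2*I*√2 (P(t) = (√2*√(-1))³ = (√2*I)³ = (I*√2)³ = -2*I*√2)
P(W) + (269 - 1052) = -2*I*√2 + (269 - 1052) = -2*I*√2 - 783 = -783 - 2*I*√2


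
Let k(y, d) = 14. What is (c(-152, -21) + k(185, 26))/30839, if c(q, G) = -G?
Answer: 35/30839 ≈ 0.0011349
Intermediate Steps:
(c(-152, -21) + k(185, 26))/30839 = (-1*(-21) + 14)/30839 = (21 + 14)*(1/30839) = 35*(1/30839) = 35/30839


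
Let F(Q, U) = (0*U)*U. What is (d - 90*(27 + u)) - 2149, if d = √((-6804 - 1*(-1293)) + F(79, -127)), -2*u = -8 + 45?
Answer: -2914 + I*√5511 ≈ -2914.0 + 74.236*I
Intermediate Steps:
u = -37/2 (u = -(-8 + 45)/2 = -½*37 = -37/2 ≈ -18.500)
F(Q, U) = 0 (F(Q, U) = 0*U = 0)
d = I*√5511 (d = √((-6804 - 1*(-1293)) + 0) = √((-6804 + 1293) + 0) = √(-5511 + 0) = √(-5511) = I*√5511 ≈ 74.236*I)
(d - 90*(27 + u)) - 2149 = (I*√5511 - 90*(27 - 37/2)) - 2149 = (I*√5511 - 90*17/2) - 2149 = (I*√5511 - 765) - 2149 = (-765 + I*√5511) - 2149 = -2914 + I*√5511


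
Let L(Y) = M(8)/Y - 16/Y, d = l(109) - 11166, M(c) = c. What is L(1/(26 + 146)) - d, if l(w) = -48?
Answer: 9838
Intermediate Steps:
d = -11214 (d = -48 - 11166 = -11214)
L(Y) = -8/Y (L(Y) = 8/Y - 16/Y = -8/Y)
L(1/(26 + 146)) - d = -8/(1/(26 + 146)) - 1*(-11214) = -8/(1/172) + 11214 = -8/1/172 + 11214 = -8*172 + 11214 = -1376 + 11214 = 9838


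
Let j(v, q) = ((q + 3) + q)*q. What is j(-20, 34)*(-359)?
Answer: -866626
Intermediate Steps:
j(v, q) = q*(3 + 2*q) (j(v, q) = ((3 + q) + q)*q = (3 + 2*q)*q = q*(3 + 2*q))
j(-20, 34)*(-359) = (34*(3 + 2*34))*(-359) = (34*(3 + 68))*(-359) = (34*71)*(-359) = 2414*(-359) = -866626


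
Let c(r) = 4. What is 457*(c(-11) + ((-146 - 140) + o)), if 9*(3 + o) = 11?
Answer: -1167178/9 ≈ -1.2969e+5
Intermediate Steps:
o = -16/9 (o = -3 + (⅑)*11 = -3 + 11/9 = -16/9 ≈ -1.7778)
457*(c(-11) + ((-146 - 140) + o)) = 457*(4 + ((-146 - 140) - 16/9)) = 457*(4 + (-286 - 16/9)) = 457*(4 - 2590/9) = 457*(-2554/9) = -1167178/9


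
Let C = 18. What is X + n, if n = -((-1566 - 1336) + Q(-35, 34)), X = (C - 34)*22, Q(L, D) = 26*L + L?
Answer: 3495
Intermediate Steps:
Q(L, D) = 27*L
X = -352 (X = (18 - 34)*22 = -16*22 = -352)
n = 3847 (n = -((-1566 - 1336) + 27*(-35)) = -(-2902 - 945) = -1*(-3847) = 3847)
X + n = -352 + 3847 = 3495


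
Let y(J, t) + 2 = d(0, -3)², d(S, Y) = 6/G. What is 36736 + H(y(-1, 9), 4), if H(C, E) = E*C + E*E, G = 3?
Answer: 36760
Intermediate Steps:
d(S, Y) = 2 (d(S, Y) = 6/3 = 6*(⅓) = 2)
y(J, t) = 2 (y(J, t) = -2 + 2² = -2 + 4 = 2)
H(C, E) = E² + C*E (H(C, E) = C*E + E² = E² + C*E)
36736 + H(y(-1, 9), 4) = 36736 + 4*(2 + 4) = 36736 + 4*6 = 36736 + 24 = 36760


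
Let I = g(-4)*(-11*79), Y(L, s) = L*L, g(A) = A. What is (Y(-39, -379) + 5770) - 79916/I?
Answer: 6315900/869 ≈ 7268.0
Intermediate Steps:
Y(L, s) = L²
I = 3476 (I = -(-44)*79 = -4*(-869) = 3476)
(Y(-39, -379) + 5770) - 79916/I = ((-39)² + 5770) - 79916/3476 = (1521 + 5770) - 79916*1/3476 = 7291 - 19979/869 = 6315900/869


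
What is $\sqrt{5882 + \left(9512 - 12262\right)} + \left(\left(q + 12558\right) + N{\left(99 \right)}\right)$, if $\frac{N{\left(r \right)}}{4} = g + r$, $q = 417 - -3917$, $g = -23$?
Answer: $17196 + 6 \sqrt{87} \approx 17252.0$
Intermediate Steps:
$q = 4334$ ($q = 417 + 3917 = 4334$)
$N{\left(r \right)} = -92 + 4 r$ ($N{\left(r \right)} = 4 \left(-23 + r\right) = -92 + 4 r$)
$\sqrt{5882 + \left(9512 - 12262\right)} + \left(\left(q + 12558\right) + N{\left(99 \right)}\right) = \sqrt{5882 + \left(9512 - 12262\right)} + \left(\left(4334 + 12558\right) + \left(-92 + 4 \cdot 99\right)\right) = \sqrt{5882 - 2750} + \left(16892 + \left(-92 + 396\right)\right) = \sqrt{3132} + \left(16892 + 304\right) = 6 \sqrt{87} + 17196 = 17196 + 6 \sqrt{87}$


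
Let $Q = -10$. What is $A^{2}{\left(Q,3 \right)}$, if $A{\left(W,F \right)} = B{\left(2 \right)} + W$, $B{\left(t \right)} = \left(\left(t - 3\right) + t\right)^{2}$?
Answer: $81$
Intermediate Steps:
$B{\left(t \right)} = \left(-3 + 2 t\right)^{2}$ ($B{\left(t \right)} = \left(\left(-3 + t\right) + t\right)^{2} = \left(-3 + 2 t\right)^{2}$)
$A{\left(W,F \right)} = 1 + W$ ($A{\left(W,F \right)} = \left(-3 + 2 \cdot 2\right)^{2} + W = \left(-3 + 4\right)^{2} + W = 1^{2} + W = 1 + W$)
$A^{2}{\left(Q,3 \right)} = \left(1 - 10\right)^{2} = \left(-9\right)^{2} = 81$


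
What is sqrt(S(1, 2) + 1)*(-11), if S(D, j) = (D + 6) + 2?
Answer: -11*sqrt(10) ≈ -34.785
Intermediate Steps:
S(D, j) = 8 + D (S(D, j) = (6 + D) + 2 = 8 + D)
sqrt(S(1, 2) + 1)*(-11) = sqrt((8 + 1) + 1)*(-11) = sqrt(9 + 1)*(-11) = sqrt(10)*(-11) = -11*sqrt(10)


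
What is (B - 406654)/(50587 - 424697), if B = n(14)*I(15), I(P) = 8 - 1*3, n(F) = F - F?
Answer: 203327/187055 ≈ 1.0870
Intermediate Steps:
n(F) = 0
I(P) = 5 (I(P) = 8 - 3 = 5)
B = 0 (B = 0*5 = 0)
(B - 406654)/(50587 - 424697) = (0 - 406654)/(50587 - 424697) = -406654/(-374110) = -406654*(-1/374110) = 203327/187055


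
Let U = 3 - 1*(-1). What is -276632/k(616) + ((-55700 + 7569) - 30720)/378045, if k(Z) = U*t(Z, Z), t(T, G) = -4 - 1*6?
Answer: 522880952/75609 ≈ 6915.6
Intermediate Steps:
t(T, G) = -10 (t(T, G) = -4 - 6 = -10)
U = 4 (U = 3 + 1 = 4)
k(Z) = -40 (k(Z) = 4*(-10) = -40)
-276632/k(616) + ((-55700 + 7569) - 30720)/378045 = -276632/(-40) + ((-55700 + 7569) - 30720)/378045 = -276632*(-1/40) + (-48131 - 30720)*(1/378045) = 34579/5 - 78851*1/378045 = 34579/5 - 78851/378045 = 522880952/75609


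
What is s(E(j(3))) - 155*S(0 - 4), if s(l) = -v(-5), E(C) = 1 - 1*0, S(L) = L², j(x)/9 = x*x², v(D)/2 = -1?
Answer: -2478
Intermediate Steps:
v(D) = -2 (v(D) = 2*(-1) = -2)
j(x) = 9*x³ (j(x) = 9*(x*x²) = 9*x³)
E(C) = 1 (E(C) = 1 + 0 = 1)
s(l) = 2 (s(l) = -1*(-2) = 2)
s(E(j(3))) - 155*S(0 - 4) = 2 - 155*(0 - 4)² = 2 - 155*(-4)² = 2 - 155*16 = 2 - 2480 = -2478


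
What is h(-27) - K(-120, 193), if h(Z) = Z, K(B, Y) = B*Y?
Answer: 23133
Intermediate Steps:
h(-27) - K(-120, 193) = -27 - (-120)*193 = -27 - 1*(-23160) = -27 + 23160 = 23133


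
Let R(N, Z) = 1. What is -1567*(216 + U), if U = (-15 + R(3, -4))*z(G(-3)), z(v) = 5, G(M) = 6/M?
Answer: -228782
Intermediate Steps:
U = -70 (U = (-15 + 1)*5 = -14*5 = -70)
-1567*(216 + U) = -1567*(216 - 70) = -1567*146 = -228782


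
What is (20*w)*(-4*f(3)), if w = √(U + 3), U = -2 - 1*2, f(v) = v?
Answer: -240*I ≈ -240.0*I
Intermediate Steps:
U = -4 (U = -2 - 2 = -4)
w = I (w = √(-4 + 3) = √(-1) = I ≈ 1.0*I)
(20*w)*(-4*f(3)) = (20*I)*(-4*3) = (20*I)*(-12) = -240*I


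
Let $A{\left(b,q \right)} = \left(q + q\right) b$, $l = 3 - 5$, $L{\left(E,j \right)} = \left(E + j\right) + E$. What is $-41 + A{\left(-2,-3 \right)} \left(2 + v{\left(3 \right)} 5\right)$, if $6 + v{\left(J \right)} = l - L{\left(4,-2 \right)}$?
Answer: $-857$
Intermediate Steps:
$L{\left(E,j \right)} = j + 2 E$
$l = -2$
$v{\left(J \right)} = -14$ ($v{\left(J \right)} = -6 - 8 = -14$)
$A{\left(b,q \right)} = 2 b q$ ($A{\left(b,q \right)} = 2 q b = 2 b q$)
$-41 + A{\left(-2,-3 \right)} \left(2 + v{\left(3 \right)} 5\right) = -41 + 2 \left(-2\right) \left(-3\right) \left(2 - 70\right) = -41 + 12 \left(2 - 70\right) = -41 + 12 \left(-68\right) = -41 - 816 = -857$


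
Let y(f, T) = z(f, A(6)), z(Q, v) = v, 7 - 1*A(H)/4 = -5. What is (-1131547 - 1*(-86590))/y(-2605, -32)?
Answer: -348319/16 ≈ -21770.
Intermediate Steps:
A(H) = 48 (A(H) = 28 - 4*(-5) = 28 + 20 = 48)
y(f, T) = 48
(-1131547 - 1*(-86590))/y(-2605, -32) = (-1131547 - 1*(-86590))/48 = (-1131547 + 86590)*(1/48) = -1044957*1/48 = -348319/16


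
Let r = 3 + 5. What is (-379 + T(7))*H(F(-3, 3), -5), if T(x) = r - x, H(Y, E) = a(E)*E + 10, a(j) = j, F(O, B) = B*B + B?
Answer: -13230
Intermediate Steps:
F(O, B) = B + B² (F(O, B) = B² + B = B + B²)
r = 8
H(Y, E) = 10 + E² (H(Y, E) = E*E + 10 = E² + 10 = 10 + E²)
T(x) = 8 - x
(-379 + T(7))*H(F(-3, 3), -5) = (-379 + (8 - 1*7))*(10 + (-5)²) = (-379 + (8 - 7))*(10 + 25) = (-379 + 1)*35 = -378*35 = -13230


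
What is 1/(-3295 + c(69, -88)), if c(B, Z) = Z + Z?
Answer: -1/3471 ≈ -0.00028810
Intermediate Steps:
c(B, Z) = 2*Z
1/(-3295 + c(69, -88)) = 1/(-3295 + 2*(-88)) = 1/(-3295 - 176) = 1/(-3471) = -1/3471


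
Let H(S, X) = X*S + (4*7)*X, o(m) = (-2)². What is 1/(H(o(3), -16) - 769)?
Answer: -1/1281 ≈ -0.00078064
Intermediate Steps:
o(m) = 4
H(S, X) = 28*X + S*X (H(S, X) = S*X + 28*X = 28*X + S*X)
1/(H(o(3), -16) - 769) = 1/(-16*(28 + 4) - 769) = 1/(-16*32 - 769) = 1/(-512 - 769) = 1/(-1281) = -1/1281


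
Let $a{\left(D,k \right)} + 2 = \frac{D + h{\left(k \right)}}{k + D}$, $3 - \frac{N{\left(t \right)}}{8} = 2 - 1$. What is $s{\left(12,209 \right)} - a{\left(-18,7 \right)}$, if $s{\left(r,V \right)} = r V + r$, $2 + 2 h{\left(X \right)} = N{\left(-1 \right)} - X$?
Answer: $\frac{55455}{22} \approx 2520.7$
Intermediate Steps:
$N{\left(t \right)} = 16$ ($N{\left(t \right)} = 24 - 8 \left(2 - 1\right) = 24 - 8 = 16$)
$h{\left(X \right)} = 7 - \frac{X}{2}$ ($h{\left(X \right)} = -1 + \frac{16 - X}{2} = -1 - \left(-8 + \frac{X}{2}\right) = 7 - \frac{X}{2}$)
$s{\left(r,V \right)} = r + V r$ ($s{\left(r,V \right)} = V r + r = r + V r$)
$a{\left(D,k \right)} = -2 + \frac{7 + D - \frac{k}{2}}{D + k}$ ($a{\left(D,k \right)} = -2 + \frac{D - \left(-7 + \frac{k}{2}\right)}{k + D} = -2 + \frac{7 + D - \frac{k}{2}}{D + k}$)
$s{\left(12,209 \right)} - a{\left(-18,7 \right)} = 12 \left(1 + 209\right) - \frac{7 - -18 - \frac{35}{2}}{-18 + 7} = 12 \cdot 210 - \frac{7 + 18 - \frac{35}{2}}{-11} = 2520 - \left(- \frac{1}{11}\right) \frac{15}{2} = 2520 - - \frac{15}{22} = 2520 + \frac{15}{22} = \frac{55455}{22}$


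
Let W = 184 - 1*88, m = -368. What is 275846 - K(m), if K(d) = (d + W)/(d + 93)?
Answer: 75857378/275 ≈ 2.7585e+5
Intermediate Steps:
W = 96 (W = 184 - 88 = 96)
K(d) = (96 + d)/(93 + d) (K(d) = (d + 96)/(d + 93) = (96 + d)/(93 + d))
275846 - K(m) = 275846 - (96 - 368)/(93 - 368) = 275846 - (-272)/(-275) = 275846 - (-1)*(-272)/275 = 275846 - 1*272/275 = 275846 - 272/275 = 75857378/275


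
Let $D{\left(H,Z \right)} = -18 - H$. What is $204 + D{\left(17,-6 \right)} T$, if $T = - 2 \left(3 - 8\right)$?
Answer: $-146$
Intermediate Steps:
$T = 10$ ($T = \left(-2\right) \left(-5\right) = 10$)
$204 + D{\left(17,-6 \right)} T = 204 + \left(-18 - 17\right) 10 = 204 - 350 = -146$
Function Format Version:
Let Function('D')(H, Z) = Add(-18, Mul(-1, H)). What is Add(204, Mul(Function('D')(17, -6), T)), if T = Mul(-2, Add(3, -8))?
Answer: -146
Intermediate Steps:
T = 10 (T = Mul(-2, -5) = 10)
Add(204, Mul(Function('D')(17, -6), T)) = Add(204, Mul(Add(-18, Mul(-1, 17)), 10)) = Add(204, Mul(Add(-18, -17), 10)) = Add(204, Mul(-35, 10)) = Add(204, -350) = -146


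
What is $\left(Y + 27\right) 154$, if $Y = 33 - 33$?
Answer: $4158$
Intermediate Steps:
$Y = 0$ ($Y = 33 - 33 = 0$)
$\left(Y + 27\right) 154 = \left(0 + 27\right) 154 = 27 \cdot 154 = 4158$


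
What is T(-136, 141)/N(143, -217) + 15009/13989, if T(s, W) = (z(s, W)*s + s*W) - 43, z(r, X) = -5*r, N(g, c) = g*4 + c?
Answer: -519076372/1655365 ≈ -313.57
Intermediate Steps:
N(g, c) = c + 4*g (N(g, c) = 4*g + c = c + 4*g)
T(s, W) = -43 - 5*s**2 + W*s (T(s, W) = ((-5*s)*s + s*W) - 43 = (-5*s**2 + W*s) - 43 = -43 - 5*s**2 + W*s)
T(-136, 141)/N(143, -217) + 15009/13989 = (-43 - 5*(-136)**2 + 141*(-136))/(-217 + 4*143) + 15009/13989 = (-43 - 5*18496 - 19176)/(-217 + 572) + 15009*(1/13989) = (-43 - 92480 - 19176)/355 + 5003/4663 = -111699*1/355 + 5003/4663 = -111699/355 + 5003/4663 = -519076372/1655365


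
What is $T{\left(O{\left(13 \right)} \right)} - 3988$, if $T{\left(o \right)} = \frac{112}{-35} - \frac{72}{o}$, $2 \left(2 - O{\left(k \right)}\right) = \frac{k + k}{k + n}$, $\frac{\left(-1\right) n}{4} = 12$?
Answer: $- \frac{1668948}{415} \approx -4021.6$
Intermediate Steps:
$n = -48$ ($n = \left(-4\right) 12 = -48$)
$O{\left(k \right)} = 2 - \frac{k}{-48 + k}$ ($O{\left(k \right)} = 2 - \frac{\left(k + k\right) \frac{1}{k - 48}}{2} = 2 - \frac{2 k \frac{1}{-48 + k}}{2} = 2 - \frac{k}{-48 + k}$)
$T{\left(o \right)} = - \frac{16}{5} - \frac{72}{o}$ ($T{\left(o \right)} = 112 \left(- \frac{1}{35}\right) - \frac{72}{o} = - \frac{16}{5} - \frac{72}{o}$)
$T{\left(O{\left(13 \right)} \right)} - 3988 = \left(- \frac{16}{5} - \frac{72}{\frac{1}{-48 + 13} \left(-96 + 13\right)}\right) - 3988 = \left(- \frac{16}{5} - \frac{72}{\frac{1}{-35} \left(-83\right)}\right) - 3988 = \left(- \frac{16}{5} - \frac{72}{\left(- \frac{1}{35}\right) \left(-83\right)}\right) - 3988 = \left(- \frac{16}{5} - \frac{72}{\frac{83}{35}}\right) - 3988 = \left(- \frac{16}{5} - \frac{2520}{83}\right) - 3988 = - \frac{13928}{415} - 3988 = - \frac{1668948}{415}$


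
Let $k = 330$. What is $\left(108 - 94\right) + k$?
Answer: $344$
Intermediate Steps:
$\left(108 - 94\right) + k = \left(108 - 94\right) + 330 = 14 + 330 = 344$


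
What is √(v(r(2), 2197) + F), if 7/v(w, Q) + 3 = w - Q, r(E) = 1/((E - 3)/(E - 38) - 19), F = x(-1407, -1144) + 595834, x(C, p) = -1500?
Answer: √335488903953829737/751318 ≈ 770.93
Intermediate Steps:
F = 594334 (F = -1500 + 595834 = 594334)
r(E) = 1/(-19 + (-3 + E)/(-38 + E)) (r(E) = 1/((-3 + E)/(-38 + E) - 19) = 1/(-19 + (-3 + E)/(-38 + E)))
v(w, Q) = 7/(-3 + w - Q) (v(w, Q) = 7/(-3 + (w - Q)) = 7/(-3 + w - Q))
√(v(r(2), 2197) + F) = √(7/(-3 + (38 - 1*2)/(-719 + 18*2) - 1*2197) + 594334) = √(7/(-3 + (38 - 2)/(-719 + 36) - 2197) + 594334) = √(7/(-3 + 36/(-683) - 2197) + 594334) = √(7/(-3 - 1/683*36 - 2197) + 594334) = √(7/(-3 - 36/683 - 2197) + 594334) = √(7/(-1502636/683) + 594334) = √(7*(-683/1502636) + 594334) = √(-4781/1502636 + 594334) = √(893067659643/1502636) = √335488903953829737/751318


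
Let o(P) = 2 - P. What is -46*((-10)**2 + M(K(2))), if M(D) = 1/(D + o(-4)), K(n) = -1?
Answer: -23046/5 ≈ -4609.2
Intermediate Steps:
M(D) = 1/(6 + D) (M(D) = 1/(D + (2 - 1*(-4))) = 1/(D + (2 + 4)) = 1/(D + 6) = 1/(6 + D))
-46*((-10)**2 + M(K(2))) = -46*((-10)**2 + 1/(6 - 1)) = -46*(100 + 1/5) = -46*501/5 = -23046/5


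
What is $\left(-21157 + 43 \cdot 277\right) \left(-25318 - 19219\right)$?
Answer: $411789102$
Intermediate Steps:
$\left(-21157 + 43 \cdot 277\right) \left(-25318 - 19219\right) = \left(-21157 + 11911\right) \left(-44537\right) = \left(-9246\right) \left(-44537\right) = 411789102$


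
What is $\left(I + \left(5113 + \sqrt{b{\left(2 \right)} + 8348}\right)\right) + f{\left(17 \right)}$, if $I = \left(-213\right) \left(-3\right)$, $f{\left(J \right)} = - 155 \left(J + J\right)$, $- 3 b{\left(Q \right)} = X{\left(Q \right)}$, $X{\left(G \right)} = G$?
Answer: $482 + \frac{\sqrt{75126}}{3} \approx 573.36$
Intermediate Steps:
$b{\left(Q \right)} = - \frac{Q}{3}$
$f{\left(J \right)} = - 310 J$ ($f{\left(J \right)} = - 155 \cdot 2 J = - 310 J$)
$I = 639$
$\left(I + \left(5113 + \sqrt{b{\left(2 \right)} + 8348}\right)\right) + f{\left(17 \right)} = \left(639 + \left(5113 + \sqrt{\left(- \frac{1}{3}\right) 2 + 8348}\right)\right) - 5270 = \left(639 + \left(5113 + \sqrt{- \frac{2}{3} + 8348}\right)\right) - 5270 = \left(639 + \left(5113 + \sqrt{\frac{25042}{3}}\right)\right) - 5270 = \left(639 + \left(5113 + \frac{\sqrt{75126}}{3}\right)\right) - 5270 = \left(5752 + \frac{\sqrt{75126}}{3}\right) - 5270 = 482 + \frac{\sqrt{75126}}{3}$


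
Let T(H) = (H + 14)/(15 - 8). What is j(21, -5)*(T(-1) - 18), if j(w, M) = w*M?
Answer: 1695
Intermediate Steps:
T(H) = 2 + H/7 (T(H) = (14 + H)/7 = (14 + H)*(⅐) = 2 + H/7)
j(w, M) = M*w
j(21, -5)*(T(-1) - 18) = (-5*21)*((2 + (⅐)*(-1)) - 18) = -105*((2 - ⅐) - 18) = -105*(13/7 - 18) = -105*(-113/7) = 1695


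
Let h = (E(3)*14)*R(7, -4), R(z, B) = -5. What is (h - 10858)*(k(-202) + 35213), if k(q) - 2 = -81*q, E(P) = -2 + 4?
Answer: -567243846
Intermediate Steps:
E(P) = 2
k(q) = 2 - 81*q
h = -140 (h = (2*14)*(-5) = 28*(-5) = -140)
(h - 10858)*(k(-202) + 35213) = (-140 - 10858)*((2 - 81*(-202)) + 35213) = -10998*((2 + 16362) + 35213) = -10998*(16364 + 35213) = -10998*51577 = -567243846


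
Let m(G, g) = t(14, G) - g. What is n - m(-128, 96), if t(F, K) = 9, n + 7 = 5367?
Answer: 5447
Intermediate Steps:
n = 5360 (n = -7 + 5367 = 5360)
m(G, g) = 9 - g
n - m(-128, 96) = 5360 - (9 - 1*96) = 5360 - (9 - 96) = 5360 - 1*(-87) = 5360 + 87 = 5447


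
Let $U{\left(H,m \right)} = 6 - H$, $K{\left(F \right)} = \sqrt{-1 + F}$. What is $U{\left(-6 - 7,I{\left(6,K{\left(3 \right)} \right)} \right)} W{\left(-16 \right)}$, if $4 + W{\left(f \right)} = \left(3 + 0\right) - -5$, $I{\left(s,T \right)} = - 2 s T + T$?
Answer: $76$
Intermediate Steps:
$I{\left(s,T \right)} = T - 2 T s$ ($I{\left(s,T \right)} = - 2 T s + T = T - 2 T s$)
$W{\left(f \right)} = 4$ ($W{\left(f \right)} = -4 + \left(\left(3 + 0\right) - -5\right) = -4 + \left(3 + 5\right) = -4 + 8 = 4$)
$U{\left(-6 - 7,I{\left(6,K{\left(3 \right)} \right)} \right)} W{\left(-16 \right)} = \left(6 - \left(-6 - 7\right)\right) 4 = \left(6 - -13\right) 4 = \left(6 + 13\right) 4 = 19 \cdot 4 = 76$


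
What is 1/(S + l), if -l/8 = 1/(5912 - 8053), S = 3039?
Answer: 2141/6506507 ≈ 0.00032906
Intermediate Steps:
l = 8/2141 (l = -8/(5912 - 8053) = -8/(-2141) = -8*(-1/2141) = 8/2141 ≈ 0.0037366)
1/(S + l) = 1/(3039 + 8/2141) = 1/(6506507/2141) = 2141/6506507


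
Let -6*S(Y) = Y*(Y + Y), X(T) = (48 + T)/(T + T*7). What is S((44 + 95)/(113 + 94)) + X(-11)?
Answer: -6456487/11312136 ≈ -0.57076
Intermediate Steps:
X(T) = (48 + T)/(8*T) (X(T) = (48 + T)/(T + 7*T) = (48 + T)/((8*T)) = (48 + T)*(1/(8*T)) = (48 + T)/(8*T))
S(Y) = -Y**2/3 (S(Y) = -Y*(Y + Y)/6 = -Y*2*Y/6 = -Y**2/3)
S((44 + 95)/(113 + 94)) + X(-11) = -(44 + 95)**2/(113 + 94)**2/3 + (1/8)*(48 - 11)/(-11) = -(139/207)**2/3 + (1/8)*(-1/11)*37 = -(139*(1/207))**2/3 - 37/88 = -(139/207)**2/3 - 37/88 = -1/3*19321/42849 - 37/88 = -19321/128547 - 37/88 = -6456487/11312136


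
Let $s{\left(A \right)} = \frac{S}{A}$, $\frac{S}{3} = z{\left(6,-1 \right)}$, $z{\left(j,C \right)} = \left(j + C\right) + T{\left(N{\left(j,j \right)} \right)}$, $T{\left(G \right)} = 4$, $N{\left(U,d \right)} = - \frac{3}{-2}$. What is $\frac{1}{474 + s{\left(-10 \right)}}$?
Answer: $\frac{10}{4713} \approx 0.0021218$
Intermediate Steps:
$N{\left(U,d \right)} = \frac{3}{2}$ ($N{\left(U,d \right)} = \left(-3\right) \left(- \frac{1}{2}\right) = \frac{3}{2}$)
$z{\left(j,C \right)} = 4 + C + j$ ($z{\left(j,C \right)} = \left(j + C\right) + 4 = \left(C + j\right) + 4 = 4 + C + j$)
$S = 27$ ($S = 3 \left(4 - 1 + 6\right) = 3 \cdot 9 = 27$)
$s{\left(A \right)} = \frac{27}{A}$
$\frac{1}{474 + s{\left(-10 \right)}} = \frac{1}{474 + \frac{27}{-10}} = \frac{1}{474 + 27 \left(- \frac{1}{10}\right)} = \frac{1}{474 - \frac{27}{10}} = \frac{1}{\frac{4713}{10}} = \frac{10}{4713}$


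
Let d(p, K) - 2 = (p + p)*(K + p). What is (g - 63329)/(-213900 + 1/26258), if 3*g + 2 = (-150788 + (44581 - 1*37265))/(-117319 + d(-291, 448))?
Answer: 21246929135534/71763121864623 ≈ 0.29607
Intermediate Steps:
d(p, K) = 2 + 2*p*(K + p) (d(p, K) = 2 + (p + p)*(K + p) = 2 + (2*p)*(K + p) = 2 + 2*p*(K + p))
g = -5590/12777 (g = -⅔ + ((-150788 + (44581 - 1*37265))/(-117319 + (2 + 2*(-291)² + 2*448*(-291))))/3 = -⅔ + ((-150788 + (44581 - 37265))/(-117319 + (2 + 2*84681 - 260736)))/3 = -⅔ + ((-150788 + 7316)/(-117319 + (2 + 169362 - 260736)))/3 = -⅔ + (-143472/(-117319 - 91372))/3 = -⅔ + (-143472/(-208691))/3 = -⅔ + (-143472*(-1/208691))/3 = -⅔ + (⅓)*(2928/4259) = -⅔ + 976/4259 = -5590/12777 ≈ -0.43750)
(g - 63329)/(-213900 + 1/26258) = (-5590/12777 - 63329)/(-213900 + 1/26258) = -809160223/(12777*(-213900 + 1/26258)) = -809160223/(12777*(-5616586199/26258)) = -809160223/12777*(-26258/5616586199) = 21246929135534/71763121864623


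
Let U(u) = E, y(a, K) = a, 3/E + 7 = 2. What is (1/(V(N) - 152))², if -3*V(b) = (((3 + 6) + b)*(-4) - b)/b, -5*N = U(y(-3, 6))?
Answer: 9/22801 ≈ 0.00039472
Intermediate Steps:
E = -⅗ (E = 3/(-7 + 2) = 3/(-5) = 3*(-⅕) = -⅗ ≈ -0.60000)
U(u) = -⅗
N = 3/25 (N = -⅕*(-⅗) = 3/25 ≈ 0.12000)
V(b) = -(-36 - 5*b)/(3*b) (V(b) = -(((3 + 6) + b)*(-4) - b)/(3*b) = -((9 + b)*(-4) - b)/(3*b) = -((-36 - 4*b) - b)/(3*b) = -(-36 - 5*b)/(3*b))
(1/(V(N) - 152))² = (1/((5/3 + 12/(3/25)) - 152))² = (1/((5/3 + 12*(25/3)) - 152))² = (1/((5/3 + 100) - 152))² = (1/(305/3 - 152))² = (1/(-151/3))² = (-3/151)² = 9/22801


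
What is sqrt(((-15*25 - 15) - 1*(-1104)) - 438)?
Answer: 2*sqrt(69) ≈ 16.613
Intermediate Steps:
sqrt(((-15*25 - 15) - 1*(-1104)) - 438) = sqrt(((-375 - 15) + 1104) - 438) = sqrt((-390 + 1104) - 438) = sqrt(714 - 438) = sqrt(276) = 2*sqrt(69)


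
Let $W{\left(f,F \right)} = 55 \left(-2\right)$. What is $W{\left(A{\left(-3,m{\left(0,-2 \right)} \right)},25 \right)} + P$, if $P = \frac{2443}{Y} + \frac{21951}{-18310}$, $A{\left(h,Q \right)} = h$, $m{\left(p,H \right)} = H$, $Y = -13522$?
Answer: $- \frac{6894053238}{61896955} \approx -111.38$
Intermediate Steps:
$W{\left(f,F \right)} = -110$
$P = - \frac{85388188}{61896955}$ ($P = \frac{2443}{-13522} + \frac{21951}{-18310} = 2443 \left(- \frac{1}{13522}\right) + 21951 \left(- \frac{1}{18310}\right) = - \frac{2443}{13522} - \frac{21951}{18310} = - \frac{85388188}{61896955} \approx -1.3795$)
$W{\left(A{\left(-3,m{\left(0,-2 \right)} \right)},25 \right)} + P = -110 - \frac{85388188}{61896955} = - \frac{6894053238}{61896955}$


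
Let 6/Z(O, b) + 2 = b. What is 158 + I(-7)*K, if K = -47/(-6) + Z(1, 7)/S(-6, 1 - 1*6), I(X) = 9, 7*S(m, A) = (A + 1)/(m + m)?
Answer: 4553/10 ≈ 455.30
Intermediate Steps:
Z(O, b) = 6/(-2 + b)
S(m, A) = (1 + A)/(14*m) (S(m, A) = ((A + 1)/(m + m))/7 = ((1 + A)/((2*m)))/7 = ((1 + A)*(1/(2*m)))/7 = ((1 + A)/(2*m))/7 = (1 + A)/(14*m))
K = 991/30 (K = -47/(-6) + (6/(-2 + 7))/(((1/14)*(1 + (1 - 1*6))/(-6))) = -47*(-1/6) + (6/5)/(((1/14)*(-1/6)*(1 + (1 - 6)))) = 47/6 + (6*(1/5))/(((1/14)*(-1/6)*(1 - 5))) = 47/6 + 6/(5*(((1/14)*(-1/6)*(-4)))) = 47/6 + 6/(5*(1/21)) = 47/6 + (6/5)*21 = 47/6 + 126/5 = 991/30 ≈ 33.033)
158 + I(-7)*K = 158 + 9*(991/30) = 158 + 2973/10 = 4553/10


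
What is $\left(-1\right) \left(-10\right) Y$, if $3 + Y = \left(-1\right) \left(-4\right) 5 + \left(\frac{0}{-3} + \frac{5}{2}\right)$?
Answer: $195$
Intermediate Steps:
$Y = \frac{39}{2}$ ($Y = -3 + \left(\left(-1\right) \left(-4\right) 5 + \left(\frac{0}{-3} + \frac{5}{2}\right)\right) = -3 + \left(4 \cdot 5 + \left(0 \left(- \frac{1}{3}\right) + 5 \cdot \frac{1}{2}\right)\right) = -3 + \left(20 + \left(0 + \frac{5}{2}\right)\right) = -3 + \left(20 + \frac{5}{2}\right) = -3 + \frac{45}{2} = \frac{39}{2} \approx 19.5$)
$\left(-1\right) \left(-10\right) Y = \left(-1\right) \left(-10\right) \frac{39}{2} = 10 \cdot \frac{39}{2} = 195$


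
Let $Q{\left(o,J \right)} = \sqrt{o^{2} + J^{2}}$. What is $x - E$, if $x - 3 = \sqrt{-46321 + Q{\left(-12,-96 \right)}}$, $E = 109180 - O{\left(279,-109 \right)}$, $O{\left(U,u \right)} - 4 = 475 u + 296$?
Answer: $-160652 + i \sqrt{46321 - 12 \sqrt{65}} \approx -1.6065 \cdot 10^{5} + 215.0 i$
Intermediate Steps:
$O{\left(U,u \right)} = 300 + 475 u$ ($O{\left(U,u \right)} = 4 + \left(475 u + 296\right) = 4 + \left(296 + 475 u\right) = 300 + 475 u$)
$Q{\left(o,J \right)} = \sqrt{J^{2} + o^{2}}$
$E = 160655$ ($E = 109180 - \left(300 + 475 \left(-109\right)\right) = 109180 - \left(300 - 51775\right) = 109180 - -51475 = 109180 + 51475 = 160655$)
$x = 3 + \sqrt{-46321 + 12 \sqrt{65}}$ ($x = 3 + \sqrt{-46321 + \sqrt{\left(-96\right)^{2} + \left(-12\right)^{2}}} = 3 + \sqrt{-46321 + \sqrt{9216 + 144}} = 3 + \sqrt{-46321 + \sqrt{9360}} = 3 + \sqrt{-46321 + 12 \sqrt{65}} \approx 3.0 + 215.0 i$)
$x - E = \left(3 + \sqrt{-46321 + 12 \sqrt{65}}\right) - 160655 = -160652 + \sqrt{-46321 + 12 \sqrt{65}}$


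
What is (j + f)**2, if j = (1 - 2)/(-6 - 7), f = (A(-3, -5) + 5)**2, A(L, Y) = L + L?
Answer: 196/169 ≈ 1.1598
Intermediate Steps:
A(L, Y) = 2*L
f = 1 (f = (2*(-3) + 5)**2 = (-6 + 5)**2 = (-1)**2 = 1)
j = 1/13 (j = -1/(-13) = -1*(-1/13) = 1/13 ≈ 0.076923)
(j + f)**2 = (1/13 + 1)**2 = (14/13)**2 = 196/169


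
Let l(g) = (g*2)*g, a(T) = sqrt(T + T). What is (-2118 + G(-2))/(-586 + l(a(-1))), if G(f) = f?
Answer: 212/59 ≈ 3.5932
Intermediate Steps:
a(T) = sqrt(2)*sqrt(T) (a(T) = sqrt(2*T) = sqrt(2)*sqrt(T))
l(g) = 2*g**2 (l(g) = (2*g)*g = 2*g**2)
(-2118 + G(-2))/(-586 + l(a(-1))) = (-2118 - 2)/(-586 + 2*(sqrt(2)*sqrt(-1))**2) = -2120/(-586 + 2*(sqrt(2)*I)**2) = -2120/(-586 + 2*(I*sqrt(2))**2) = -2120/(-586 + 2*(-2)) = -2120/(-586 - 4) = -2120/(-590) = -2120*(-1/590) = 212/59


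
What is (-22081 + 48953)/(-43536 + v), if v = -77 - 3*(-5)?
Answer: -13436/21799 ≈ -0.61636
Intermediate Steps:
v = -62 (v = -77 + 15 = -62)
(-22081 + 48953)/(-43536 + v) = (-22081 + 48953)/(-43536 - 62) = 26872/(-43598) = 26872*(-1/43598) = -13436/21799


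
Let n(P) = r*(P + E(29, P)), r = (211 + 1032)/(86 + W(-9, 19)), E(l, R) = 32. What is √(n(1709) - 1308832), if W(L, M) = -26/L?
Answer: I*√2055178066/40 ≈ 1133.4*I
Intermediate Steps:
r = 11187/800 (r = (211 + 1032)/(86 - 26/(-9)) = 1243/(86 - 26*(-⅑)) = 1243/(86 + 26/9) = 1243/(800/9) = 1243*(9/800) = 11187/800 ≈ 13.984)
n(P) = 11187/25 + 11187*P/800 (n(P) = 11187*(P + 32)/800 = 11187*(32 + P)/800 = 11187/25 + 11187*P/800)
√(n(1709) - 1308832) = √((11187/25 + (11187/800)*1709) - 1308832) = √((11187/25 + 19118583/800) - 1308832) = √(19476567/800 - 1308832) = √(-1027589033/800) = I*√2055178066/40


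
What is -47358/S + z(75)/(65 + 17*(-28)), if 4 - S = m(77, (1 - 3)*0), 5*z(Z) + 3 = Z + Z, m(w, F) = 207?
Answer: 32430283/139055 ≈ 233.22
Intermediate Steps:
z(Z) = -⅗ + 2*Z/5 (z(Z) = -⅗ + (Z + Z)/5 = -⅗ + (2*Z)/5 = -⅗ + 2*Z/5)
S = -203 (S = 4 - 1*207 = 4 - 207 = -203)
-47358/S + z(75)/(65 + 17*(-28)) = -47358/(-203) + (-⅗ + (⅖)*75)/(65 + 17*(-28)) = -47358*(-1/203) + (-⅗ + 30)/(65 - 476) = 47358/203 + (147/5)/(-411) = 47358/203 + (147/5)*(-1/411) = 47358/203 - 49/685 = 32430283/139055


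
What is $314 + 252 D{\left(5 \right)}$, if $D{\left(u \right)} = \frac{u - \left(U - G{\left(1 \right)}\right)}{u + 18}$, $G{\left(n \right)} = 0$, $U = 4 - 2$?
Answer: $\frac{7978}{23} \approx 346.87$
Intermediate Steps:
$U = 2$
$D{\left(u \right)} = \frac{-2 + u}{18 + u}$ ($D{\left(u \right)} = \frac{u + \left(0 - 2\right)}{u + 18} = \frac{u + \left(0 - 2\right)}{18 + u} = \frac{u - 2}{18 + u} = \frac{-2 + u}{18 + u}$)
$314 + 252 D{\left(5 \right)} = 314 + 252 \frac{-2 + 5}{18 + 5} = 314 + 252 \cdot \frac{1}{23} \cdot 3 = 314 + 252 \cdot \frac{3}{23} = 314 + \frac{756}{23} = \frac{7978}{23}$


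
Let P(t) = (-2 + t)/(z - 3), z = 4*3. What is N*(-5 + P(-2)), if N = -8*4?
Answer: 1568/9 ≈ 174.22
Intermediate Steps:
N = -32
z = 12
P(t) = -2/9 + t/9 (P(t) = (-2 + t)/(12 - 3) = (-2 + t)/9 = (-2 + t)*(⅑) = -2/9 + t/9)
N*(-5 + P(-2)) = -32*(-5 + (-2/9 + (⅑)*(-2))) = -32*(-5 + (-2/9 - 2/9)) = -32*(-5 - 4/9) = -32*(-49/9) = 1568/9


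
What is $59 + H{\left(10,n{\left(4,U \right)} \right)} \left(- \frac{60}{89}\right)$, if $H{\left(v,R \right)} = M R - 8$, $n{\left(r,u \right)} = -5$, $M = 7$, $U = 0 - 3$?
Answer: $\frac{7831}{89} \approx 87.989$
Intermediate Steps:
$U = -3$
$H{\left(v,R \right)} = -8 + 7 R$ ($H{\left(v,R \right)} = 7 R - 8 = -8 + 7 R$)
$59 + H{\left(10,n{\left(4,U \right)} \right)} \left(- \frac{60}{89}\right) = 59 + \left(-8 + 7 \left(-5\right)\right) \left(- \frac{60}{89}\right) = 59 + \left(-8 - 35\right) \left(\left(-60\right) \frac{1}{89}\right) = 59 - - \frac{2580}{89} = 59 + \frac{2580}{89} = \frac{7831}{89}$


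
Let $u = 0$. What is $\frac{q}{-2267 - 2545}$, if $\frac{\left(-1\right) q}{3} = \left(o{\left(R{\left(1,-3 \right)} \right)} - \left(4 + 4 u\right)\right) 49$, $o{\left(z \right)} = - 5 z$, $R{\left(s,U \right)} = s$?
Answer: $- \frac{441}{1604} \approx -0.27494$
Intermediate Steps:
$q = 1323$ ($q = - 3 \left(\left(-5\right) 1 - 4\right) 49 = - 3 \left(-5 + \left(0 - 4\right)\right) 49 = - 3 \left(-5 - 4\right) 49 = - 3 \left(\left(-9\right) 49\right) = \left(-3\right) \left(-441\right) = 1323$)
$\frac{q}{-2267 - 2545} = \frac{1323}{-2267 - 2545} = \frac{1323}{-4812} = 1323 \left(- \frac{1}{4812}\right) = - \frac{441}{1604}$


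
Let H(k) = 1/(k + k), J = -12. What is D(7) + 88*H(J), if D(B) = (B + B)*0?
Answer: -11/3 ≈ -3.6667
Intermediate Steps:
H(k) = 1/(2*k)
D(B) = 0 (D(B) = (2*B)*0 = 0)
D(7) + 88*H(J) = 0 + 88*((½)/(-12)) = 0 + 88*((½)*(-1/12)) = 0 + 88*(-1/24) = 0 - 11/3 = -11/3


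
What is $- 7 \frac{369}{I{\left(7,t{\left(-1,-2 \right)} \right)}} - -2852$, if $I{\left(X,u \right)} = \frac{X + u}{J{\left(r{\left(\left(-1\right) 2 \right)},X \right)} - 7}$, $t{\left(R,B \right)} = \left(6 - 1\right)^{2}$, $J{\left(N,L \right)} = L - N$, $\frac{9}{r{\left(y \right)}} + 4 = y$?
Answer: $\frac{174779}{64} \approx 2730.9$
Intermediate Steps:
$r{\left(y \right)} = \frac{9}{-4 + y}$
$t{\left(R,B \right)} = 25$ ($t{\left(R,B \right)} = 5^{2} = 25$)
$I{\left(X,u \right)} = \frac{X + u}{- \frac{11}{2} + X}$ ($I{\left(X,u \right)} = \frac{X + u}{\left(X - \frac{9}{-4 - 2}\right) - 7} = \frac{X + u}{\left(X - \frac{9}{-6}\right) - 7} = \frac{X + u}{\left(X - 9 \left(- \frac{1}{6}\right)\right) - 7} = \frac{X + u}{\left(X - - \frac{3}{2}\right) - 7} = \frac{X + u}{\left(X + \frac{3}{2}\right) - 7} = \frac{X + u}{\left(\frac{3}{2} + X\right) - 7} = \frac{X + u}{- \frac{11}{2} + X}$)
$- 7 \frac{369}{I{\left(7,t{\left(-1,-2 \right)} \right)}} - -2852 = - 7 \frac{369}{2 \frac{1}{-11 + 2 \cdot 7} \left(7 + 25\right)} - -2852 = - 7 \frac{369}{2 \frac{1}{-11 + 14} \cdot 32} + 2852 = - 7 \frac{369}{2 \cdot \frac{1}{3} \cdot 32} + 2852 = - 7 \frac{369}{\frac{64}{3}} + 2852 = - 7 \cdot 369 \cdot \frac{3}{64} + 2852 = \left(-7\right) \frac{1107}{64} + 2852 = - \frac{7749}{64} + 2852 = \frac{174779}{64}$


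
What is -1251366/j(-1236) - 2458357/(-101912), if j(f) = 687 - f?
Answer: -40933930427/65325592 ≈ -626.61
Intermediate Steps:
-1251366/j(-1236) - 2458357/(-101912) = -1251366/(687 - 1*(-1236)) - 2458357/(-101912) = -1251366/(687 + 1236) - 2458357*(-1/101912) = -1251366/1923 + 2458357/101912 = -1251366*1/1923 + 2458357/101912 = -417122/641 + 2458357/101912 = -40933930427/65325592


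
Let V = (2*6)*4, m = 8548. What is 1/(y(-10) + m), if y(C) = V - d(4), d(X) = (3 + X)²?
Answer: 1/8547 ≈ 0.00011700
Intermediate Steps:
V = 48 (V = 12*4 = 48)
y(C) = -1 (y(C) = 48 - (3 + 4)² = 48 - 1*7² = 48 - 1*49 = 48 - 49 = -1)
1/(y(-10) + m) = 1/(-1 + 8548) = 1/8547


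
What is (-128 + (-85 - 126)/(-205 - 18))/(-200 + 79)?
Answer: 28333/26983 ≈ 1.0500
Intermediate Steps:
(-128 + (-85 - 126)/(-205 - 18))/(-200 + 79) = (-128 - 211/(-223))/(-121) = (-128 - 211*(-1/223))*(-1/121) = (-128 + 211/223)*(-1/121) = -28333/223*(-1/121) = 28333/26983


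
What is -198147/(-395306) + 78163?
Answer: 30898501025/395306 ≈ 78164.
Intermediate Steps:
-198147/(-395306) + 78163 = -198147*(-1/395306) + 78163 = 198147/395306 + 78163 = 30898501025/395306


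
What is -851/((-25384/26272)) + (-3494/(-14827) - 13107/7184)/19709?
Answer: 5867010554596271019/6661227599827376 ≈ 880.77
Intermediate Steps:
-851/((-25384/26272)) + (-3494/(-14827) - 13107/7184)/19709 = -851/((-25384*1/26272)) + (-3494*(-1/14827) - 13107*1/7184)*(1/19709) = -851/(-3173/3284) + (3494/14827 - 13107/7184)*(1/19709) = -851*(-3284/3173) - 169236593/106517168*1/19709 = 2794684/3173 - 169236593/2099346864112 = 5867010554596271019/6661227599827376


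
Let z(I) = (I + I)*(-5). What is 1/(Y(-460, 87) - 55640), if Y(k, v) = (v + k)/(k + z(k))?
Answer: -4140/230349973 ≈ -1.7973e-5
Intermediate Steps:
z(I) = -10*I (z(I) = (2*I)*(-5) = -10*I)
Y(k, v) = -(k + v)/(9*k) (Y(k, v) = (v + k)/(k - 10*k) = (k + v)/((-9*k)) = (k + v)*(-1/(9*k)) = -(k + v)/(9*k))
1/(Y(-460, 87) - 55640) = 1/((⅑)*(-1*(-460) - 1*87)/(-460) - 55640) = 1/((⅑)*(-1/460)*(460 - 87) - 55640) = 1/((⅑)*(-1/460)*373 - 55640) = 1/(-373/4140 - 55640) = 1/(-230349973/4140) = -4140/230349973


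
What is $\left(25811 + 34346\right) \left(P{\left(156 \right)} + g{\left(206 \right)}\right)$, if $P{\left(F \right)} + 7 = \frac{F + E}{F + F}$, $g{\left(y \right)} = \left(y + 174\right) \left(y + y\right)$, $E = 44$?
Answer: $\frac{367294097944}{39} \approx 9.4178 \cdot 10^{9}$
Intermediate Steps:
$g{\left(y \right)} = 2 y \left(174 + y\right)$ ($g{\left(y \right)} = \left(174 + y\right) 2 y = 2 y \left(174 + y\right)$)
$P{\left(F \right)} = -7 + \frac{44 + F}{2 F}$ ($P{\left(F \right)} = -7 + \frac{F + 44}{F + F} = -7 + \frac{44 + F}{2 F}$)
$\left(25811 + 34346\right) \left(P{\left(156 \right)} + g{\left(206 \right)}\right) = \left(25811 + 34346\right) \left(\left(- \frac{13}{2} + \frac{22}{156}\right) + 2 \cdot 206 \left(174 + 206\right)\right) = 60157 \left(\left(- \frac{13}{2} + 22 \cdot \frac{1}{156}\right) + 2 \cdot 206 \cdot 380\right) = 60157 \left(\left(- \frac{13}{2} + \frac{11}{78}\right) + 156560\right) = 60157 \left(- \frac{248}{39} + 156560\right) = 60157 \cdot \frac{6105592}{39} = \frac{367294097944}{39}$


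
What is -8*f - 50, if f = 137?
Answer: -1146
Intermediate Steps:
-8*f - 50 = -8*137 - 50 = -1096 - 50 = -1146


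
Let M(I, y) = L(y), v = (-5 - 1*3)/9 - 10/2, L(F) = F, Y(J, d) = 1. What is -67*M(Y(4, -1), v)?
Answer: 3551/9 ≈ 394.56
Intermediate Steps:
v = -53/9 (v = (-5 - 3)*(⅑) - 10*½ = -8*⅑ - 5 = -8/9 - 5 = -53/9 ≈ -5.8889)
M(I, y) = y
-67*M(Y(4, -1), v) = -67*(-53/9) = 3551/9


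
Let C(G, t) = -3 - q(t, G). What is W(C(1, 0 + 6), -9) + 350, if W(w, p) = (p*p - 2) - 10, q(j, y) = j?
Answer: 419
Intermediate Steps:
C(G, t) = -3 - t
W(w, p) = -12 + p**2 (W(w, p) = (p**2 - 2) - 10 = (-2 + p**2) - 10 = -12 + p**2)
W(C(1, 0 + 6), -9) + 350 = (-12 + (-9)**2) + 350 = (-12 + 81) + 350 = 69 + 350 = 419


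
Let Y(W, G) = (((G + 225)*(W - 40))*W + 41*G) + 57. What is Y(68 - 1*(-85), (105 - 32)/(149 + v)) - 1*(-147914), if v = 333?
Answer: 973789581/241 ≈ 4.0406e+6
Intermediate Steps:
Y(W, G) = 57 + 41*G + W*(-40 + W)*(225 + G) (Y(W, G) = (((225 + G)*(-40 + W))*W + 41*G) + 57 = (((-40 + W)*(225 + G))*W + 41*G) + 57 = (W*(-40 + W)*(225 + G) + 41*G) + 57 = (41*G + W*(-40 + W)*(225 + G)) + 57 = 57 + 41*G + W*(-40 + W)*(225 + G))
Y(68 - 1*(-85), (105 - 32)/(149 + v)) - 1*(-147914) = (57 - 9000*(68 - 1*(-85)) + 41*((105 - 32)/(149 + 333)) + 225*(68 - 1*(-85))² + ((105 - 32)/(149 + 333))*(68 - 1*(-85))² - 40*(105 - 32)/(149 + 333)*(68 - 1*(-85))) - 1*(-147914) = (57 - 9000*(68 + 85) + 41*(73/482) + 225*(68 + 85)² + (73/482)*(68 + 85)² - 40*73/482*(68 + 85)) + 147914 = (57 - 9000*153 + 41*(73*(1/482)) + 225*153² + (73*(1/482))*153² - 40*73*(1/482)*153) + 147914 = (57 - 1377000 + 41*(73/482) + 225*23409 + (73/482)*23409 - 40*73/482*153) + 147914 = (57 - 1377000 + 2993/482 + 5267025 + 1708857/482 - 223380/241) + 147914 = 938142307/241 + 147914 = 973789581/241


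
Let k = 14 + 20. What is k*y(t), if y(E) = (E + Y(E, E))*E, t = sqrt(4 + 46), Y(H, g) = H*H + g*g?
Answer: 1700 + 17000*sqrt(2) ≈ 25742.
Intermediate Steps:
Y(H, g) = H**2 + g**2
k = 34
t = 5*sqrt(2) (t = sqrt(50) = 5*sqrt(2) ≈ 7.0711)
y(E) = E*(E + 2*E**2) (y(E) = (E + (E**2 + E**2))*E = (E + 2*E**2)*E = E*(E + 2*E**2))
k*y(t) = 34*((5*sqrt(2))**2*(1 + 2*(5*sqrt(2)))) = 34*(50*(1 + 10*sqrt(2))) = 34*(50 + 500*sqrt(2)) = 1700 + 17000*sqrt(2)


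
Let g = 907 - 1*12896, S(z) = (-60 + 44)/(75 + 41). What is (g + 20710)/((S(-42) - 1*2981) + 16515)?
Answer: 252909/392482 ≈ 0.64438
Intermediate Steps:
S(z) = -4/29 (S(z) = -16/116 = -16*1/116 = -4/29)
g = -11989 (g = 907 - 12896 = -11989)
(g + 20710)/((S(-42) - 1*2981) + 16515) = (-11989 + 20710)/((-4/29 - 1*2981) + 16515) = 8721/((-4/29 - 2981) + 16515) = 8721/(-86453/29 + 16515) = 8721/(392482/29) = 8721*(29/392482) = 252909/392482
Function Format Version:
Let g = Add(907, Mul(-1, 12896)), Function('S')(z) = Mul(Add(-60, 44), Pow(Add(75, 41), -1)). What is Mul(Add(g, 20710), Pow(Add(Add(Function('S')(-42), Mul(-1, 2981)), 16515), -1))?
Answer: Rational(252909, 392482) ≈ 0.64438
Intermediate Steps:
Function('S')(z) = Rational(-4, 29) (Function('S')(z) = Mul(-16, Pow(116, -1)) = Mul(-16, Rational(1, 116)) = Rational(-4, 29))
g = -11989 (g = Add(907, -12896) = -11989)
Mul(Add(g, 20710), Pow(Add(Add(Function('S')(-42), Mul(-1, 2981)), 16515), -1)) = Mul(Add(-11989, 20710), Pow(Add(Add(Rational(-4, 29), Mul(-1, 2981)), 16515), -1)) = Mul(8721, Pow(Add(Add(Rational(-4, 29), -2981), 16515), -1)) = Mul(8721, Pow(Add(Rational(-86453, 29), 16515), -1)) = Mul(8721, Pow(Rational(392482, 29), -1)) = Mul(8721, Rational(29, 392482)) = Rational(252909, 392482)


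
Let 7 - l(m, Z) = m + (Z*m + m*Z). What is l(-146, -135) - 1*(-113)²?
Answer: -52036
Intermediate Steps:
l(m, Z) = 7 - m - 2*Z*m (l(m, Z) = 7 - (m + (Z*m + m*Z)) = 7 - (m + (Z*m + Z*m)) = 7 - (m + 2*Z*m) = 7 + (-m - 2*Z*m) = 7 - m - 2*Z*m)
l(-146, -135) - 1*(-113)² = (7 - 1*(-146) - 2*(-135)*(-146)) - 1*(-113)² = (7 + 146 - 39420) - 1*12769 = -39267 - 12769 = -52036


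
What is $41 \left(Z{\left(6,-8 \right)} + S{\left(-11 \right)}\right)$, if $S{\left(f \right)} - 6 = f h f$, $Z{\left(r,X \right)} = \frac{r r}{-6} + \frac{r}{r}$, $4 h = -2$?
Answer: $- \frac{4879}{2} \approx -2439.5$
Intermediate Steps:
$h = - \frac{1}{2}$ ($h = \frac{1}{4} \left(-2\right) = - \frac{1}{2} \approx -0.5$)
$Z{\left(r,X \right)} = 1 - \frac{r^{2}}{6}$ ($Z{\left(r,X \right)} = r^{2} \left(- \frac{1}{6}\right) + 1 = - \frac{r^{2}}{6} + 1 = 1 - \frac{r^{2}}{6}$)
$S{\left(f \right)} = 6 - \frac{f^{2}}{2}$ ($S{\left(f \right)} = 6 + f \left(- \frac{1}{2}\right) f = 6 + - \frac{f}{2} f = 6 - \frac{f^{2}}{2}$)
$41 \left(Z{\left(6,-8 \right)} + S{\left(-11 \right)}\right) = 41 \left(\left(1 - \frac{6^{2}}{6}\right) + \left(6 - \frac{\left(-11\right)^{2}}{2}\right)\right) = 41 \left(\left(1 - 6\right) + \left(6 - \frac{121}{2}\right)\right) = 41 \left(-5 - \frac{109}{2}\right) = 41 \left(- \frac{119}{2}\right) = - \frac{4879}{2}$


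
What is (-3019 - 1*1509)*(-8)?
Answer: 36224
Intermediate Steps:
(-3019 - 1*1509)*(-8) = (-3019 - 1509)*(-8) = -4528*(-8) = 36224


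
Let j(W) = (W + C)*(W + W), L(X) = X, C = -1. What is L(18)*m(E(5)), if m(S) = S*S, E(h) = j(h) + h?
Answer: 36450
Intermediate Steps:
j(W) = 2*W*(-1 + W) (j(W) = (W - 1)*(W + W) = (-1 + W)*(2*W) = 2*W*(-1 + W))
E(h) = h + 2*h*(-1 + h) (E(h) = 2*h*(-1 + h) + h = h + 2*h*(-1 + h))
m(S) = S**2
L(18)*m(E(5)) = 18*(5*(-1 + 2*5))**2 = 18*(5*(-1 + 10))**2 = 18*(5*9)**2 = 18*45**2 = 18*2025 = 36450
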